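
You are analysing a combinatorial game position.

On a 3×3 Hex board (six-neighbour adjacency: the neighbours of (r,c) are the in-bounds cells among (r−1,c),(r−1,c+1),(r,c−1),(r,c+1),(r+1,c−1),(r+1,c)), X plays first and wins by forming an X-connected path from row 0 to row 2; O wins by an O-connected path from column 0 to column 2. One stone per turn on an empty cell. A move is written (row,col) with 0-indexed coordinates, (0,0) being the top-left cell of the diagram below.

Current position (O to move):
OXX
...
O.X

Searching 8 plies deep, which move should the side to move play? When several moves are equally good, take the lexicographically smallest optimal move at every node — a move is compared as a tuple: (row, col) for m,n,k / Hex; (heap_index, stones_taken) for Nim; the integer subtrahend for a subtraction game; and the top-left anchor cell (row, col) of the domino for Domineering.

O's best at [OXX/.../O.X]: (1,2)

p1 O@[OXX/.../O.X]: (1,0)[OXX/O../O.X]-1 (1,1)[OXX/.O./O.X]-1 (1,2)[OXX/..O/O.X]+1* (2,1)[OXX/.../OOX]-1
p2 X@[OXX/..O/O.X]: (1,0)[OXX/X.O/O.X]-1* (1,1)[OXX/.XO/O.X]-1 (2,1)[OXX/..O/OXX]-1
p3 O@[OXX/X.O/O.X]: (1,1)[OXX/XOO/O.X]+1* (2,1)[OXX/X.O/OOX]+1
p4 X@[OXX/XOO/O.X] terminal -1; root [OXX/.../O.X] d8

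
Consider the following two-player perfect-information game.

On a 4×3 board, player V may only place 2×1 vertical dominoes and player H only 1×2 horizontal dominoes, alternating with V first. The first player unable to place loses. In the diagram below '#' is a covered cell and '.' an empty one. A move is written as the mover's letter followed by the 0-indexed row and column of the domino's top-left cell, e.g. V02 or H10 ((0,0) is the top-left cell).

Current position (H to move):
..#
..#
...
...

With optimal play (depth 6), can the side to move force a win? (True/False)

ply 1, H at ..#/..#/.../... | H00=-1→###/..#/.../...*; H10=-1→..#/###/.../...; H20=-1→..#/..#/##./...; H21=-1→..#/..#/.##/...; H30=-1→..#/..#/.../##.; H31=-1→..#/..#/.../.##
ply 2, V at ###/..#/.../... | V10=-1→###/#.#/#../...; V11=+1→###/.##/.#./...*; V20=-1→###/..#/#../#..; V21=+1→###/..#/.#./.#.; V22=-1→###/..#/..#/..#
ply 3, H at ###/.##/.#./... | H30=-1→###/.##/.#./##.*; H31=-1→###/.##/.#./.##
ply 4, V at ###/.##/.#./##. | V10=+1→###/###/##./##.*; V22=+1→###/.##/.##/###
ply 5: ###/###/##./##. is terminal -1 (H); from ..#/..#/.../... depth 6

H winning at [..#/..#/.../...]: False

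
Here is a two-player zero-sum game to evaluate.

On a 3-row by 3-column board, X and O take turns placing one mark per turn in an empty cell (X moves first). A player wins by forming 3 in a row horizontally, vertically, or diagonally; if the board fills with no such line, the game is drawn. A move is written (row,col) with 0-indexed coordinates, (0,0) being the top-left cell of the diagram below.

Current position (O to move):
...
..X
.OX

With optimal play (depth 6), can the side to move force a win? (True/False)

O winning at [.../..X/.OX]: False

p1 O@[.../..X/.OX]: (0,0)[O../..X/.OX]-1* (0,1)[.O./..X/.OX]-1 (0,2)[..O/..X/.OX]-1 (1,0)[.../O.X/.OX]-1 (1,1)[.../.OX/.OX]-1 (2,0)[.../..X/OOX]-1
p2 X@[O../..X/.OX]: (0,1)[OX./..X/.OX]+0 (0,2)[O.X/..X/.OX]+1* (1,0)[O../X.X/.OX]+1 (1,1)[O../.XX/.OX]+1 (2,0)[O../..X/XOX]+0
p3 O@[O.X/..X/.OX] terminal -1; root [.../..X/.OX] d6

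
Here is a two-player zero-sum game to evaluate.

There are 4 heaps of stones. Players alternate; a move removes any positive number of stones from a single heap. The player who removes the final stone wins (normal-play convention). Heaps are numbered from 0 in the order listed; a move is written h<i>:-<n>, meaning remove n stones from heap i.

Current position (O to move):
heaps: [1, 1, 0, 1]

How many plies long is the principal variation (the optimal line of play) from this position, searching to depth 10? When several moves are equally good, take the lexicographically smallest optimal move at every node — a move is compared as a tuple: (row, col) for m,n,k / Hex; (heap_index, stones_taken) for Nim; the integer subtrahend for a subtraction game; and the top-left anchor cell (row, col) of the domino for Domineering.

p1 O@[(1,1,0,1)]: h0:-1[(0,1,0,1)]+1* h1:-1[(1,0,0,1)]+1 h3:-1[(1,1,0,0)]+1
p2 X@[(0,1,0,1)]: h1:-1[(0,0,0,1)]-1* h3:-1[(0,1,0,0)]-1
p3 O@[(0,0,0,1)]: h3:-1[(0,0,0,0)]+1*
p4 X@[(0,0,0,0)] terminal -1; root [(1,1,0,1)] d10

PV length from [(1,1,0,1)]: 3 plies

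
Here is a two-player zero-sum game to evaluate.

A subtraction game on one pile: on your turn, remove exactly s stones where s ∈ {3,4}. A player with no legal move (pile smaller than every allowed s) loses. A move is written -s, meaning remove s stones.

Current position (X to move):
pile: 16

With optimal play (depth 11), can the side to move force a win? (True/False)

X winning at [16]: False

p1 X@[16]: -3[13]-1* -4[12]-1
p2 O@[13]: -3[10]-1 -4[9]+1*
p3 X@[9]: -3[6]-1* -4[5]-1
p4 O@[6]: -3[3]-1 -4[2]+1*
p5 X@[2] terminal -1; root [16] d11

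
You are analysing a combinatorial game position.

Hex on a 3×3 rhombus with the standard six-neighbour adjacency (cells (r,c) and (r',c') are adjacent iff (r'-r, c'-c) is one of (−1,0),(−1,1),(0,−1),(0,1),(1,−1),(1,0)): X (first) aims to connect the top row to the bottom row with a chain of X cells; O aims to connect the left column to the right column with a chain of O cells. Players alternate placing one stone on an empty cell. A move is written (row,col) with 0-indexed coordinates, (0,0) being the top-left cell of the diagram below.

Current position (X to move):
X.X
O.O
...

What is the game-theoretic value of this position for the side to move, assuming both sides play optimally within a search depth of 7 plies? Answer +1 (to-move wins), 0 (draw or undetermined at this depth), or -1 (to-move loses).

value(X.X/O.O/..., X) = +1

ply 1, X at X.X/O.O/... | (0,1)=-1→XXX/O.O/...; (1,1)=+1→X.X/OXO/...*; (2,0)=-1→X.X/O.O/X..; (2,1)=-1→X.X/O.O/.X.; (2,2)=-1→X.X/O.O/..X
ply 2, O at X.X/OXO/... | (0,1)=-1→XOX/OXO/...*; (2,0)=-1→X.X/OXO/O..; (2,1)=-1→X.X/OXO/.O.; (2,2)=-1→X.X/OXO/..O
ply 3, X at XOX/OXO/... | (2,0)=+1→XOX/OXO/X..*; (2,1)=+1→XOX/OXO/.X.; (2,2)=+1→XOX/OXO/..X
ply 4: XOX/OXO/X.. is terminal -1 (O); from X.X/O.O/... depth 7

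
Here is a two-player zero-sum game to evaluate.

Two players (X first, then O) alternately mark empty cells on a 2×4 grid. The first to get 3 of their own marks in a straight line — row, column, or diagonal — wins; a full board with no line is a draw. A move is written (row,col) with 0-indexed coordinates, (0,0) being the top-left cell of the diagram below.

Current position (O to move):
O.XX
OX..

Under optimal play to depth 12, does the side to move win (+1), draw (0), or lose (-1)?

ply 1, O at O.XX/OX.. | (0,1)=+0→OOXX/OX..*; (1,2)=-1→O.XX/OXO.; (1,3)=-1→O.XX/OX.O
ply 2, X at OOXX/OX.. | (1,2)=+0→OOXX/OXX.*; (1,3)=+0→OOXX/OX.X
ply 3, O at OOXX/OXX. | (1,3)=+0→OOXX/OXXO*
ply 4: OOXX/OXXO is terminal +0 (X); from O.XX/OX.. depth 12

value(O.XX/OX.., O) = 0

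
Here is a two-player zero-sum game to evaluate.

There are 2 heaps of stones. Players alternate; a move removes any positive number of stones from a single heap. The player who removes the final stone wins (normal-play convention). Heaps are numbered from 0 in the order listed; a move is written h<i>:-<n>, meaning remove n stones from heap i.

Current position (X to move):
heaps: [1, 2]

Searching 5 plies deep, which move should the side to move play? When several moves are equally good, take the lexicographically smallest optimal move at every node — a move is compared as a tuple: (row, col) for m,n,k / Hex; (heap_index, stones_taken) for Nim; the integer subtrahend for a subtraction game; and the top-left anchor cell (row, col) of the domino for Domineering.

[(1,2)] X move#1: h0:-1:-1/(0,2), h1:-1:+1/(1,1)*, h1:-2:-1/(1,0)
[(1,1)] O move#2: h0:-1:-1/(0,1)*, h1:-1:-1/(1,0)
[(0,1)] X move#3: h1:-1:+1/(0,0)*
[(0,0)] end (terminal -1, O#4); searched (1,2) to 5

X's best at [(1,2)]: h1:-1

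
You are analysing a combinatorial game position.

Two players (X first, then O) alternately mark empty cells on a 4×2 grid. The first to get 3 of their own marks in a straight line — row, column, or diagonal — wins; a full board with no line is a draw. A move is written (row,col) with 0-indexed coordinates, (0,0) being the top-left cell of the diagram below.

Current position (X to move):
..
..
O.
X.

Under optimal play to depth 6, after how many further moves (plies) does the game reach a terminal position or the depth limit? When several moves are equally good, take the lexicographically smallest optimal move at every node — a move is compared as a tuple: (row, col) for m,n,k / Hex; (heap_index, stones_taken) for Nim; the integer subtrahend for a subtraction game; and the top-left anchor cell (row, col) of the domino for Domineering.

PV length from [../../O./X.]: 6 plies

ply 1, X at ../../O./X. | (0,0)=+0→X./../O./X.*; (0,1)=+0→.X/../O./X.; (1,0)=+0→../X./O./X.; (1,1)=+0→../.X/O./X.; (2,1)=+0→../../OX/X.; (3,1)=+0→../../O./XX
ply 2, O at X./../O./X. | (0,1)=+0→XO/../O./X.*; (1,0)=+0→X./O./O./X.; (1,1)=+0→X./.O/O./X.; (2,1)=+0→X./../OO/X.; (3,1)=+0→X./../O./XO
ply 3, X at XO/../O./X. | (1,0)=+0→XO/X./O./X.*; (1,1)=+0→XO/.X/O./X.; (2,1)=+0→XO/../OX/X.; (3,1)=+0→XO/../O./XX
ply 4, O at XO/X./O./X. | (1,1)=+0→XO/XO/O./X.*; (2,1)=+0→XO/X./OO/X.; (3,1)=+0→XO/X./O./XO
ply 5, X at XO/XO/O./X. | (2,1)=+0→XO/XO/OX/X.*; (3,1)=-1→XO/XO/O./XX
ply 6, O at XO/XO/OX/X. | (3,1)=+0→XO/XO/OX/XO*
ply 7: XO/XO/OX/XO is terminal +0 (X); from ../../O./X. depth 6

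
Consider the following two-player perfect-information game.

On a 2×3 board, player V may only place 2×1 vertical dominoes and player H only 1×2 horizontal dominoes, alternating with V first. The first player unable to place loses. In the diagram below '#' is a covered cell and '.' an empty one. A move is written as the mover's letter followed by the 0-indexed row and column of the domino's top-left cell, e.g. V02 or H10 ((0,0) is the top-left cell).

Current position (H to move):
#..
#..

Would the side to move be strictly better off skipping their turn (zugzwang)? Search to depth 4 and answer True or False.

ply 1, H at #../#.. | H01=+1→###/#..*; H11=+1→#../###
ply 2: ###/#.. is terminal -1 (V); from #../#.. depth 4
suppose H passes — search the same position with V to move:
pass> ply 1, V at #../#.. | V01=+1→##./##.*; V02=+1→#.#/#.#
pass> ply 2: ##./##. is terminal -1 (H); from #../#.. depth 4
for H: play +1, pass -1

zugzwang(#../#.., H) = False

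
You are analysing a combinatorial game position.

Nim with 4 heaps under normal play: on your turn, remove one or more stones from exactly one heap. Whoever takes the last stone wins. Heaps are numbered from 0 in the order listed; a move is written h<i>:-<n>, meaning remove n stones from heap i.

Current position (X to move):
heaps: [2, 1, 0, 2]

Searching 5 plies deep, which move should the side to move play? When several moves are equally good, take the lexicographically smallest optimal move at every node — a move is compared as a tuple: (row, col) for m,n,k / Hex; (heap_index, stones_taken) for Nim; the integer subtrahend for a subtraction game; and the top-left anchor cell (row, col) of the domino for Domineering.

ply 1, X at (2,1,0,2) | h0:-1=-1→(1,1,0,2); h0:-2=-1→(0,1,0,2); h1:-1=+1→(2,0,0,2)*; h3:-1=-1→(2,1,0,1); h3:-2=-1→(2,1,0,0)
ply 2, O at (2,0,0,2) | h0:-1=-1→(1,0,0,2)*; h0:-2=-1→(0,0,0,2); h3:-1=-1→(2,0,0,1); h3:-2=-1→(2,0,0,0)
ply 3, X at (1,0,0,2) | h0:-1=-1→(0,0,0,2); h3:-1=+1→(1,0,0,1)*; h3:-2=-1→(1,0,0,0)
ply 4, O at (1,0,0,1) | h0:-1=-1→(0,0,0,1)*; h3:-1=-1→(1,0,0,0)
ply 5, X at (0,0,0,1) | h3:-1=+1→(0,0,0,0)*
ply 6: (0,0,0,0) is terminal -1 (O); from (2,1,0,2) depth 5

X's best at [(2,1,0,2)]: h1:-1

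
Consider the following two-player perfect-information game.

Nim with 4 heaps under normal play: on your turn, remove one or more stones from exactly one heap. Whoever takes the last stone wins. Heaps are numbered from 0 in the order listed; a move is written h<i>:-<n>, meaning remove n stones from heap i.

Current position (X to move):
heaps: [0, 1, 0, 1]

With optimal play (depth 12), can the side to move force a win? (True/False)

[(0,1,0,1)] X move#1: h1:-1:-1/(0,0,0,1)*, h3:-1:-1/(0,1,0,0)
[(0,0,0,1)] O move#2: h3:-1:+1/(0,0,0,0)*
[(0,0,0,0)] end (terminal -1, X#3); searched (0,1,0,1) to 12

X winning at [(0,1,0,1)]: False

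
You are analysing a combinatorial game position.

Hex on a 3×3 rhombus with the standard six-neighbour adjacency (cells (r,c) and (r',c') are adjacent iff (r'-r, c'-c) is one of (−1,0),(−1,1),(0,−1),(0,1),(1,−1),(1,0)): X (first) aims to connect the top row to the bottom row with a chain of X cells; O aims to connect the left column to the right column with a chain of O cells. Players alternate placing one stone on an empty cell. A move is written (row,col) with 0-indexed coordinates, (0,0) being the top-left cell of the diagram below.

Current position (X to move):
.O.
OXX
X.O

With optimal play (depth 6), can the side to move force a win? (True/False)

[.O./OXX/X.O] X move#1: (0,0):-1/XO./OXX/X.O, (0,2):+1/.OX/OXX/X.O*, (2,1):-1/.O./OXX/XXO
[.OX/OXX/X.O] end (terminal -1, O#2); searched .O./OXX/X.O to 6

X winning at [.O./OXX/X.O]: True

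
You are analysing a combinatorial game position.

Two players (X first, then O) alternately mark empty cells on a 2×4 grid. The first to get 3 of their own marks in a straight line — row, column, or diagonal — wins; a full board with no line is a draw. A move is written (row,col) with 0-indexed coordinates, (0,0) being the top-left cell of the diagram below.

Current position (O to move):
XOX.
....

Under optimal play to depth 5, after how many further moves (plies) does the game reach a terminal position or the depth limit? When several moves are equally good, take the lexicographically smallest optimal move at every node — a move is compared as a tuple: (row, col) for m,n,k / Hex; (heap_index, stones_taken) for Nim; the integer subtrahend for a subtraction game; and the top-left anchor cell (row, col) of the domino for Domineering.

PV length from [XOX./....]: 5 plies

p1 O@[XOX./....]: (0,3)[XOXO/....]+0* (1,0)[XOX./O...]+0 (1,1)[XOX./.O..]+0 (1,2)[XOX./..O.]+0 (1,3)[XOX./...O]+0
p2 X@[XOXO/....]: (1,0)[XOXO/X...]+0* (1,1)[XOXO/.X..]+0 (1,2)[XOXO/..X.]+0 (1,3)[XOXO/...X]+0
p3 O@[XOXO/X...]: (1,1)[XOXO/XO..]+0* (1,2)[XOXO/X.O.]+0 (1,3)[XOXO/X..O]+0
p4 X@[XOXO/XO..]: (1,2)[XOXO/XOX.]+0* (1,3)[XOXO/XO.X]+0
p5 O@[XOXO/XOX.]: (1,3)[XOXO/XOXO]+0*
p6 X@[XOXO/XOXO] terminal +0; root [XOX./....] d5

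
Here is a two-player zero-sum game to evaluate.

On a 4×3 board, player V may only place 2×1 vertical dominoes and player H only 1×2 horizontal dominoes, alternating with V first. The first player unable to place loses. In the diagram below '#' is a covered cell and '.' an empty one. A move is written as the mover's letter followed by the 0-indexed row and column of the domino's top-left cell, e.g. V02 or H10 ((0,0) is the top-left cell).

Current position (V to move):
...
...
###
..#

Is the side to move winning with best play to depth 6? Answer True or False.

p1 V@[.../.../###/..#]: V00[#../#../###/..#]-1 V01[.#./.#./###/..#]+1* V02[..#/..#/###/..#]-1
p2 H@[.#./.#./###/..#]: H30[.#./.#./###/###]-1*
p3 V@[.#./.#./###/###]: V00[##./##./###/###]+1* V02[.##/.##/###/###]+1
p4 H@[##./##./###/###] terminal -1; root [.../.../###/..#] d6

V winning at [.../.../###/..#]: True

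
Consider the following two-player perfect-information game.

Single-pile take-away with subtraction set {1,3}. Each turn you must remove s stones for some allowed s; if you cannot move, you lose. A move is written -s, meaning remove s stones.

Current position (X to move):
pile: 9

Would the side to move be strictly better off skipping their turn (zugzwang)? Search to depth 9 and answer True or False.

[9] X move#1: -1:+1/8*, -3:+1/6
[8] O move#2: -1:-1/7*, -3:-1/5
[7] X move#3: -1:+1/6*, -3:+1/4
[6] O move#4: -1:-1/5*, -3:-1/3
[5] X move#5: -1:+1/4*, -3:+1/2
[4] O move#6: -1:-1/3*, -3:-1/1
[3] X move#7: -1:+1/2*, -3:+1/0
[2] O move#8: -1:-1/1*
[1] X move#9: -1:+1/0*
[0] end (terminal -1, O#10); searched 9 to 9
pass branch (O moves first from the same position):
  | [9] O move#1: -1:+1/8*, -3:+1/6
  | [8] X move#2: -1:-1/7*, -3:-1/5
  | [7] O move#3: -1:+1/6*, -3:+1/4
  | [6] X move#4: -1:-1/5*, -3:-1/3
  | [5] O move#5: -1:+1/4*, -3:+1/2
  | [4] X move#6: -1:-1/3*, -3:-1/1
  | [3] O move#7: -1:+1/2*, -3:+1/0
  | [2] X move#8: -1:-1/1*
  | [1] O move#9: -1:+1/0*
  | [0] end (terminal -1, X#10); searched 9 to 9
X moving scores +1; X passing scores -1

zugzwang(9, X) = False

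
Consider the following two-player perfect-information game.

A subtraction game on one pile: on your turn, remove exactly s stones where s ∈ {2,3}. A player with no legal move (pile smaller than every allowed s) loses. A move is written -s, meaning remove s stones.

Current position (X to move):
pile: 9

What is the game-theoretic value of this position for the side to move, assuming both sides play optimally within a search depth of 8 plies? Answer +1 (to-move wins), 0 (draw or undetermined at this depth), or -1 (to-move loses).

value(9, X) = +1

ply 1, X at 9 | -2=-1→7; -3=+1→6*
ply 2, O at 6 | -2=-1→4*; -3=-1→3
ply 3, X at 4 | -2=-1→2; -3=+1→1*
ply 4: 1 is terminal -1 (O); from 9 depth 8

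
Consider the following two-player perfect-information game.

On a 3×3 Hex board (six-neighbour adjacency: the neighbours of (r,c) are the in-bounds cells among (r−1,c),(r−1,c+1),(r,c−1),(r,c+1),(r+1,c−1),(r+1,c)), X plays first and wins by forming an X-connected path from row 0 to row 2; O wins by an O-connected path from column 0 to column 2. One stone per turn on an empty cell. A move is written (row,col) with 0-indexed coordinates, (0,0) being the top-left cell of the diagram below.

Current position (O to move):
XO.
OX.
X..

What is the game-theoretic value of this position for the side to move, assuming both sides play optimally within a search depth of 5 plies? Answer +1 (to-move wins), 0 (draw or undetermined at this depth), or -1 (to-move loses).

value(XO./OX./X.., O) = +1

p1 O@[XO./OX./X..]: (0,2)[XOO/OX./X..]+1* (1,2)[XO./OXO/X..]-1 (2,1)[XO./OX./XO.]-1 (2,2)[XO./OX./X.O]-1
p2 X@[XOO/OX./X..] terminal -1; root [XO./OX./X..] d5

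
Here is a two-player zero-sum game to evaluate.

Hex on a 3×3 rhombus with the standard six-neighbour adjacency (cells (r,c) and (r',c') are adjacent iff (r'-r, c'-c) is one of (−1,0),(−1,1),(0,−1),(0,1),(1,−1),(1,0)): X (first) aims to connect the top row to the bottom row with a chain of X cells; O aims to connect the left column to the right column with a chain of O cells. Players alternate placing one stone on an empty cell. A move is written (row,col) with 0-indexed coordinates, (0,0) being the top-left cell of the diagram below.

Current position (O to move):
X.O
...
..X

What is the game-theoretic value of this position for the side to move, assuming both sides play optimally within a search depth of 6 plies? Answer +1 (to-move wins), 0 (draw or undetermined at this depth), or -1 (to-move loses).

ply 1, O at X.O/.../..X | (0,1)=-1→XOO/.../..X; (1,0)=+1→X.O/O../..X*; (1,1)=+1→X.O/.O./..X; (1,2)=-1→X.O/..O/..X; (2,0)=-1→X.O/.../O.X; (2,1)=-1→X.O/.../.OX
ply 2, X at X.O/O../..X | (0,1)=-1→XXO/O../..X*; (1,1)=-1→X.O/OX./..X; (1,2)=-1→X.O/O.X/..X; (2,0)=-1→X.O/O../X.X; (2,1)=-1→X.O/O../.XX
ply 3, O at XXO/O../..X | (1,1)=+1→XXO/OO./..X*; (1,2)=-1→XXO/O.O/..X; (2,0)=-1→XXO/O../O.X; (2,1)=-1→XXO/O../.OX
ply 4: XXO/OO./..X is terminal -1 (X); from X.O/.../..X depth 6

value(X.O/.../..X, O) = +1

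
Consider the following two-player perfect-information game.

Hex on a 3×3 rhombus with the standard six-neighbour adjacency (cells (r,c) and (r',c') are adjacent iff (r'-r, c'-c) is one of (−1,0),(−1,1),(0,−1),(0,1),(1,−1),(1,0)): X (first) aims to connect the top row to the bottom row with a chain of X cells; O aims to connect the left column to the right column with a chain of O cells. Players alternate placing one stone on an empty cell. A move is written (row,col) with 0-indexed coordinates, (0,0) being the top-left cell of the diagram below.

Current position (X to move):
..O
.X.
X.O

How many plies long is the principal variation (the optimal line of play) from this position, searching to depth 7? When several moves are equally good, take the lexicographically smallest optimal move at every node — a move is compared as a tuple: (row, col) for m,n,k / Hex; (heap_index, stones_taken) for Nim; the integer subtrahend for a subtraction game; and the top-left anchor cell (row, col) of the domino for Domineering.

[..O/.X./X.O] X move#1: (0,0):+1/X.O/.X./X.O*, (0,1):+1/.XO/.X./X.O, (1,0):+1/..O/XX./X.O, (1,2):-1/..O/.XX/X.O, (2,1):-1/..O/.X./XXO
[X.O/.X./X.O] O move#2: (0,1):-1/XOO/.X./X.O*, (1,0):-1/X.O/OX./X.O, (1,2):-1/X.O/.XO/X.O, (2,1):-1/X.O/.X./XOO
[XOO/.X./X.O] X move#3: (1,0):+1/XOO/XX./X.O*, (1,2):-1/XOO/.XX/X.O, (2,1):-1/XOO/.X./XXO
[XOO/XX./X.O] end (terminal -1, O#4); searched ..O/.X./X.O to 7

PV length from [..O/.X./X.O]: 3 plies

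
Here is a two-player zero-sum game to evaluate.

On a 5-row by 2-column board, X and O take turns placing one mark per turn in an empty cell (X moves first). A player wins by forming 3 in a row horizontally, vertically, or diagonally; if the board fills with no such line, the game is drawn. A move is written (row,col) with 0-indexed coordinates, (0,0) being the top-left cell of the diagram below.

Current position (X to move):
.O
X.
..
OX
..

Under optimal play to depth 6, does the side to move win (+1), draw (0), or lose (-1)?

ply 1, X at .O/X./../OX/.. | (0,0)=+0→XO/X./../OX/..; (1,1)=+0→.O/XX/../OX/..; (2,0)=+1→.O/X./X./OX/..*; (2,1)=+1→.O/X./.X/OX/..; (4,0)=+0→.O/X./../OX/X.; (4,1)=+0→.O/X./../OX/.X
ply 2, O at .O/X./X./OX/.. | (0,0)=-1→OO/X./X./OX/..*; (1,1)=-1→.O/XO/X./OX/..; (2,1)=-1→.O/X./XO/OX/..; (4,0)=-1→.O/X./X./OX/O.; (4,1)=-1→.O/X./X./OX/.O
ply 3, X at OO/X./X./OX/.. | (1,1)=+0→OO/XX/X./OX/..; (2,1)=+1→OO/X./XX/OX/..*; (4,0)=+0→OO/X./X./OX/X.; (4,1)=+0→OO/X./X./OX/.X
ply 4, O at OO/X./XX/OX/.. | (1,1)=-1→OO/XO/XX/OX/..*; (4,0)=-1→OO/X./XX/OX/O.; (4,1)=-1→OO/X./XX/OX/.O
ply 5, X at OO/XO/XX/OX/.. | (4,0)=+0→OO/XO/XX/OX/X.; (4,1)=+1→OO/XO/XX/OX/.X*
ply 6: OO/XO/XX/OX/.X is terminal -1 (O); from .O/X./../OX/.. depth 6

value(.O/X./../OX/.., X) = +1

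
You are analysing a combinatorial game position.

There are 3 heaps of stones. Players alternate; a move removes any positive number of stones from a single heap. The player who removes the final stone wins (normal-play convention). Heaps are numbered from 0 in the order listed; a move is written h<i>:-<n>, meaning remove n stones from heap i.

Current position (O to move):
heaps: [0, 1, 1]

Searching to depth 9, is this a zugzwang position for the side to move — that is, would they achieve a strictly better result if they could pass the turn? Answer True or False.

zugzwang((0,1,1), O) = True

ply 1, O at (0,1,1) | h1:-1=-1→(0,0,1)*; h2:-1=-1→(0,1,0)
ply 2, X at (0,0,1) | h2:-1=+1→(0,0,0)*
ply 3: (0,0,0) is terminal -1 (O); from (0,1,1) depth 9
if O skipped the turn, X would face:
~ ply 1, X at (0,1,1) | h1:-1=-1→(0,0,1)*; h2:-1=-1→(0,1,0)
~ ply 2, O at (0,0,1) | h2:-1=+1→(0,0,0)*
~ ply 3: (0,0,0) is terminal -1 (X); from (0,1,1) depth 9
compare (O): move=-1 vs pass=+1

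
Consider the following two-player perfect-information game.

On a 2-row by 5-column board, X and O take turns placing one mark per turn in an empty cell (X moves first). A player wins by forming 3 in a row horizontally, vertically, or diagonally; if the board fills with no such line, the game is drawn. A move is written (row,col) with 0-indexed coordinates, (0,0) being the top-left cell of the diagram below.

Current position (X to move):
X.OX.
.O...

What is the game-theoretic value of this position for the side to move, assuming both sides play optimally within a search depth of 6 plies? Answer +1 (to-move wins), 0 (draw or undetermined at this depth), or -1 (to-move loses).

[X.OX./.O...] X move#1: (0,1):-1/XXOX./.O..., (0,4):-1/X.OXX/.O..., (1,0):+0/X.OX./XO...*, (1,2):+0/X.OX./.OX.., (1,3):+0/X.OX./.O.X., (1,4):-1/X.OX./.O..X
[X.OX./XO...] O move#2: (0,1):+0/XOOX./XO...*, (0,4):+0/X.OXO/XO..., (1,2):+0/X.OX./XOO.., (1,3):+0/X.OX./XO.O., (1,4):+0/X.OX./XO..O
[XOOX./XO...] X move#3: (0,4):+0/XOOXX/XO...*, (1,2):+0/XOOX./XOX.., (1,3):+0/XOOX./XO.X., (1,4):+0/XOOX./XO..X
[XOOXX/XO...] O move#4: (1,2):+0/XOOXX/XOO..*, (1,3):+0/XOOXX/XO.O., (1,4):+0/XOOXX/XO..O
[XOOXX/XOO..] X move#5: (1,3):+0/XOOXX/XOOX.*, (1,4):-1/XOOXX/XOO.X
[XOOXX/XOOX.] O move#6: (1,4):+0/XOOXX/XOOXO*
[XOOXX/XOOXO] end (terminal +0, X#7); searched X.OX./.O... to 6

value(X.OX./.O..., X) = 0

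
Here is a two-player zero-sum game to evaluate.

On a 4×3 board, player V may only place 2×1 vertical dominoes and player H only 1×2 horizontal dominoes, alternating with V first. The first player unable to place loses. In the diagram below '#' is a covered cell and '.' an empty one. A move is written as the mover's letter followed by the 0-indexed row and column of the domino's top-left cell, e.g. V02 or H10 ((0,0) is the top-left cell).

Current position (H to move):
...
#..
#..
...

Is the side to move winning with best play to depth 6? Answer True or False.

H winning at [.../#../#../...]: False

p1 H@[.../#../#../...]: H00[##./#../#../...]-1* H01[.##/#../#../...]-1 H11[.../###/#../...]-1 H21[.../#../###/...]-1 H30[.../#../#../##.]-1 H31[.../#../#../.##]-1
p2 V@[##./#../#../...]: V02[###/#.#/#../...]-1 V11[##./##./##./...]+1* V12[##./#.#/#.#/...]+1 V21[##./#../##./.#.]+1 V22[##./#../#.#/..#]+1
p3 H@[##./##./##./...]: H30[##./##./##./##.]-1* H31[##./##./##./.##]-1
p4 V@[##./##./##./##.]: V02[###/###/##./##.]+1* V12[##./###/###/##.]+1 V22[##./##./###/###]+1
p5 H@[###/###/##./##.] terminal -1; root [.../#../#../...] d6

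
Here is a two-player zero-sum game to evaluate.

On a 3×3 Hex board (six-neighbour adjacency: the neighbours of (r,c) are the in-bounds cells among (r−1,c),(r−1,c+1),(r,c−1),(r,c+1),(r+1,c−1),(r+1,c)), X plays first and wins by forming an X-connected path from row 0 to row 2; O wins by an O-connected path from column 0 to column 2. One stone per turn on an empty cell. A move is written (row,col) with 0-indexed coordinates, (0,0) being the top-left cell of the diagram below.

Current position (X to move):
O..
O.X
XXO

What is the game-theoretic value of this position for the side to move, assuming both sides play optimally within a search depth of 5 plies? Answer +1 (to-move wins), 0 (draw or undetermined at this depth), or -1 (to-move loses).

[O../O.X/XXO] X move#1: (0,1):+1/OX./O.X/XXO*, (0,2):+1/O.X/O.X/XXO, (1,1):+1/O../OXX/XXO
[OX./O.X/XXO] O move#2: (0,2):-1/OXO/O.X/XXO*, (1,1):-1/OX./OOX/XXO
[OXO/O.X/XXO] X move#3: (1,1):+1/OXO/OXX/XXO*
[OXO/OXX/XXO] end (terminal -1, O#4); searched O../O.X/XXO to 5

value(O../O.X/XXO, X) = +1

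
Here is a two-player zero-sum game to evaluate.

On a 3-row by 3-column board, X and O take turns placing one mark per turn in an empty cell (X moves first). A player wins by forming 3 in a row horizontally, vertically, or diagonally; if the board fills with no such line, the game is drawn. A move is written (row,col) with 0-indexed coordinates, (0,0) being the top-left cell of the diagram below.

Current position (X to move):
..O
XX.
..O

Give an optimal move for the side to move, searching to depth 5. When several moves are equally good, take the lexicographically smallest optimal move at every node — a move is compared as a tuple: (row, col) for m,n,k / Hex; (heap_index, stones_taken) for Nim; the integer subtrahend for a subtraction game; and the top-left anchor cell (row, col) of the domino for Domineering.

X's best at [..O/XX./..O]: (1,2)

ply 1, X at ..O/XX./..O | (0,0)=-1→X.O/XX./..O; (0,1)=-1→.XO/XX./..O; (1,2)=+1→..O/XXX/..O*; (2,0)=-1→..O/XX./X.O; (2,1)=-1→..O/XX./.XO
ply 2: ..O/XXX/..O is terminal -1 (O); from ..O/XX./..O depth 5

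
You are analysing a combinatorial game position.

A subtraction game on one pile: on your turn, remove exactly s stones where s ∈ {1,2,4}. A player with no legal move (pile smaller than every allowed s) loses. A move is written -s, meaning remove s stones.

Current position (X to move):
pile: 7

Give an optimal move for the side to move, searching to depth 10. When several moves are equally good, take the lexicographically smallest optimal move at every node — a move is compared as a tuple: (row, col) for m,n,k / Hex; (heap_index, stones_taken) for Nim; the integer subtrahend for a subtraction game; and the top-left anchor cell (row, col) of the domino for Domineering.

X's best at [7]: -1

p1 X@[7]: -1[6]+1* -2[5]-1 -4[3]+1
p2 O@[6]: -1[5]-1* -2[4]-1 -4[2]-1
p3 X@[5]: -1[4]-1 -2[3]+1* -4[1]-1
p4 O@[3]: -1[2]-1* -2[1]-1
p5 X@[2]: -1[1]-1 -2[0]+1*
p6 O@[0] terminal -1; root [7] d10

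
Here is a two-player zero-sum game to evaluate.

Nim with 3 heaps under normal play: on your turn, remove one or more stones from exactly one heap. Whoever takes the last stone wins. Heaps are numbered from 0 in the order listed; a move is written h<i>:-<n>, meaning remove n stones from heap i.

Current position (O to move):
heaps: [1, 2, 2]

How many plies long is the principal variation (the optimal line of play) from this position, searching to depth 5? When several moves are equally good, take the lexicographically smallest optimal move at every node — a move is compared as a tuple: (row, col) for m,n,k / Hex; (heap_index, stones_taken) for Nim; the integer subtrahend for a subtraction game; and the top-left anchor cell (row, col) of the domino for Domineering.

PV length from [(1,2,2)]: 5 plies

p1 O@[(1,2,2)]: h0:-1[(0,2,2)]+1* h1:-1[(1,1,2)]-1 h1:-2[(1,0,2)]-1 h2:-1[(1,2,1)]-1 h2:-2[(1,2,0)]-1
p2 X@[(0,2,2)]: h1:-1[(0,1,2)]-1* h1:-2[(0,0,2)]-1 h2:-1[(0,2,1)]-1 h2:-2[(0,2,0)]-1
p3 O@[(0,1,2)]: h1:-1[(0,0,2)]-1 h2:-1[(0,1,1)]+1* h2:-2[(0,1,0)]-1
p4 X@[(0,1,1)]: h1:-1[(0,0,1)]-1* h2:-1[(0,1,0)]-1
p5 O@[(0,0,1)]: h2:-1[(0,0,0)]+1*
p6 X@[(0,0,0)] terminal -1; root [(1,2,2)] d5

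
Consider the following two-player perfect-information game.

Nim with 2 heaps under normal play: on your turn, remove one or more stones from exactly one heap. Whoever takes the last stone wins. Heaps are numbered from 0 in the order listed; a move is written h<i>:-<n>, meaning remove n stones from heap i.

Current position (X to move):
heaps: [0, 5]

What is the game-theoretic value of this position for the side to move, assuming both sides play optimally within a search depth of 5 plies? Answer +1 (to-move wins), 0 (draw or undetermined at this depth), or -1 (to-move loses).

value((0,5), X) = +1

ply 1, X at (0,5) | h1:-1=-1→(0,4); h1:-2=-1→(0,3); h1:-3=-1→(0,2); h1:-4=-1→(0,1); h1:-5=+1→(0,0)*
ply 2: (0,0) is terminal -1 (O); from (0,5) depth 5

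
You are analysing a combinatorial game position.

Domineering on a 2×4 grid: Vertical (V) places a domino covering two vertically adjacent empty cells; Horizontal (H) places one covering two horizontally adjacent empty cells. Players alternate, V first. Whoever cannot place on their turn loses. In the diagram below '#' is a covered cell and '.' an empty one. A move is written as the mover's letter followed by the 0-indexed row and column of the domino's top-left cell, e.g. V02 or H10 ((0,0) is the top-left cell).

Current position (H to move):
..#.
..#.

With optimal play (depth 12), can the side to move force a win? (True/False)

H winning at [..#./..#.]: True

[..#./..#.] H move#1: H00:+1/###./..#.*, H10:+1/..#./###.
[###./..#.] V move#2: V03:-1/####/..##*
[####/..##] H move#3: H10:+1/####/####*
[####/####] end (terminal -1, V#4); searched ..#./..#. to 12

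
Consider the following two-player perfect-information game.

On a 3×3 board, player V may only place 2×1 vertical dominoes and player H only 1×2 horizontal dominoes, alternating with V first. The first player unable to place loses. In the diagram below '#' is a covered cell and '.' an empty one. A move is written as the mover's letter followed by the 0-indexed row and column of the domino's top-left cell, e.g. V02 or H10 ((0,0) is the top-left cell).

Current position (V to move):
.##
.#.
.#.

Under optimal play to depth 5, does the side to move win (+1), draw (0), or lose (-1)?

value(.##/.#./.#., V) = +1

[.##/.#./.#.] V move#1: V00:+1/###/##./.#.*, V10:+1/.##/##./##., V12:+1/.##/.##/.##
[###/##./.#.] end (terminal -1, H#2); searched .##/.#./.#. to 5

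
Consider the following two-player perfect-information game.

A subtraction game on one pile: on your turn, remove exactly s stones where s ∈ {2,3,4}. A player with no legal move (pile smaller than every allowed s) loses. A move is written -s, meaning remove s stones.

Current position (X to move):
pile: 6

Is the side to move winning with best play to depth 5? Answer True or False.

X winning at [6]: False

[6] X move#1: -2:-1/4*, -3:-1/3, -4:-1/2
[4] O move#2: -2:-1/2, -3:+1/1*, -4:+1/0
[1] end (terminal -1, X#3); searched 6 to 5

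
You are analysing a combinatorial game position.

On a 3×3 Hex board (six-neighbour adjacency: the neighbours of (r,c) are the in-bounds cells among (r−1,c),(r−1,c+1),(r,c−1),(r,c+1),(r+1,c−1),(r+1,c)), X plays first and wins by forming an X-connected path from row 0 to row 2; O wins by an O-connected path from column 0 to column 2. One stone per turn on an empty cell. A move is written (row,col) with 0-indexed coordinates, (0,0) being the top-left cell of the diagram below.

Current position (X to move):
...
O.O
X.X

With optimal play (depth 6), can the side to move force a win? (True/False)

X winning at [.../O.O/X.X]: True

[.../O.O/X.X] X move#1: (0,0):-1/X../O.O/X.X, (0,1):-1/.X./O.O/X.X, (0,2):-1/..X/O.O/X.X, (1,1):+1/.../OXO/X.X*, (2,1):-1/.../O.O/XXX
[.../OXO/X.X] O move#2: (0,0):-1/O../OXO/X.X*, (0,1):-1/.O./OXO/X.X, (0,2):-1/..O/OXO/X.X, (2,1):-1/.../OXO/XOX
[O../OXO/X.X] X move#3: (0,1):+1/OX./OXO/X.X*, (0,2):+1/O.X/OXO/X.X, (2,1):+1/O../OXO/XXX
[OX./OXO/X.X] end (terminal -1, O#4); searched .../O.O/X.X to 6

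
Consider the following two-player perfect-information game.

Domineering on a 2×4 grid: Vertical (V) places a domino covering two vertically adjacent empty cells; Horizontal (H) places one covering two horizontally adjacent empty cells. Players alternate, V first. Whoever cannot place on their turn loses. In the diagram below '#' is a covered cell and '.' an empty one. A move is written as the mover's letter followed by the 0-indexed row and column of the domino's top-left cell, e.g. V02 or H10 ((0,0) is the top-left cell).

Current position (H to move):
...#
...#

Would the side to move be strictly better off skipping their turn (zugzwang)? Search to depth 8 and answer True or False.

[...#/...#] H move#1: H00:+1/##.#/...#*, H01:+1/.###/...#, H10:+1/...#/##.#, H11:+1/...#/.###
[##.#/...#] V move#2: V02:-1/####/..##*
[####/..##] H move#3: H10:+1/####/####*
[####/####] end (terminal -1, V#4); searched ...#/...# to 8
suppose H passes — search the same position with V to move:
pass> [...#/...#] V move#1: V00:-1/#..#/#..#, V01:+1/.#.#/.#.#*, V02:-1/..##/..##
pass> [.#.#/.#.#] end (terminal -1, H#2); searched ...#/...# to 8
for H: play +1, pass -1

zugzwang(...#/...#, H) = False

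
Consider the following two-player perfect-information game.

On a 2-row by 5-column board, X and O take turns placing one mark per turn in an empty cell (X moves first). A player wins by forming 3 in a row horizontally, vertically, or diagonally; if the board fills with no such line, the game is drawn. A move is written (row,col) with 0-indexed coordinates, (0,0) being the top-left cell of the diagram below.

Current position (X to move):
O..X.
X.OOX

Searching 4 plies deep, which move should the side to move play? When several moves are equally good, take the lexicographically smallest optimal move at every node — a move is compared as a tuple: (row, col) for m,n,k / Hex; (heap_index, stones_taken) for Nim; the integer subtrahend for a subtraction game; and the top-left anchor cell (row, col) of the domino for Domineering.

X's best at [O..X./X.OOX]: (1,1)

[O..X./X.OOX] X move#1: (0,1):-1/OX.X./X.OOX, (0,2):-1/O.XX./X.OOX, (0,4):-1/O..XX/X.OOX, (1,1):+0/O..X./XXOOX*
[O..X./XXOOX] O move#2: (0,1):+0/OO.X./XXOOX*, (0,2):+0/O.OX./XXOOX, (0,4):+0/O..XO/XXOOX
[OO.X./XXOOX] X move#3: (0,2):+0/OOXX./XXOOX*, (0,4):-1/OO.XX/XXOOX
[OOXX./XXOOX] O move#4: (0,4):+0/OOXXO/XXOOX*
[OOXXO/XXOOX] end (terminal +0, X#5); searched O..X./X.OOX to 4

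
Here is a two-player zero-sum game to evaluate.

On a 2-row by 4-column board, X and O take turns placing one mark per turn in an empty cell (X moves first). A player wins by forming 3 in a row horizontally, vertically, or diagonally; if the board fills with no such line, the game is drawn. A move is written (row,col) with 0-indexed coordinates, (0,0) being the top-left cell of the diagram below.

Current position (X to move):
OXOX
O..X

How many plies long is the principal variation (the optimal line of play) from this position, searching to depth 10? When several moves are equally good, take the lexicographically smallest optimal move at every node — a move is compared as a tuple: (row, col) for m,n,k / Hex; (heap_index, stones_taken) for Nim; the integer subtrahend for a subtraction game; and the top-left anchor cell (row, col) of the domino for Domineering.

PV length from [OXOX/O..X]: 2 plies

ply 1, X at OXOX/O..X | (1,1)=+0→OXOX/OX.X*; (1,2)=+0→OXOX/O.XX
ply 2, O at OXOX/OX.X | (1,2)=+0→OXOX/OXOX*
ply 3: OXOX/OXOX is terminal +0 (X); from OXOX/O..X depth 10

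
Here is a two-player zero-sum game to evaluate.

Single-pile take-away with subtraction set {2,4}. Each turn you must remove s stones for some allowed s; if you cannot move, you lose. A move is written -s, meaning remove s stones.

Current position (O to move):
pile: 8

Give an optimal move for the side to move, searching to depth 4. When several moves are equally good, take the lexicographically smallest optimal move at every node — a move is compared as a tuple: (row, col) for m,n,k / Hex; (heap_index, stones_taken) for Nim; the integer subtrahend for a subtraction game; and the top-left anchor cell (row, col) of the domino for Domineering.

p1 O@[8]: -2[6]+1* -4[4]-1
p2 X@[6]: -2[4]-1* -4[2]-1
p3 O@[4]: -2[2]-1 -4[0]+1*
p4 X@[0] terminal -1; root [8] d4

O's best at [8]: -2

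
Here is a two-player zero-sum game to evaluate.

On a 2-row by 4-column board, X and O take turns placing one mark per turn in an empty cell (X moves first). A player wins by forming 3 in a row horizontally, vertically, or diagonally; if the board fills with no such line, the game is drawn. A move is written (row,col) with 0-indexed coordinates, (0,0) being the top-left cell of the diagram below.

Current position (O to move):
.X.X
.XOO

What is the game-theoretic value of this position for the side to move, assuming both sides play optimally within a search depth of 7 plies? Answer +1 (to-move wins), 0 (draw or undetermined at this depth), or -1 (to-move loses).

value(.X.X/.XOO, O) = 0

[.X.X/.XOO] O move#1: (0,0):-1/OX.X/.XOO, (0,2):+0/.XOX/.XOO*, (1,0):-1/.X.X/OXOO
[.XOX/.XOO] X move#2: (0,0):+0/XXOX/.XOO*, (1,0):+0/.XOX/XXOO
[XXOX/.XOO] O move#3: (1,0):+0/XXOX/OXOO*
[XXOX/OXOO] end (terminal +0, X#4); searched .X.X/.XOO to 7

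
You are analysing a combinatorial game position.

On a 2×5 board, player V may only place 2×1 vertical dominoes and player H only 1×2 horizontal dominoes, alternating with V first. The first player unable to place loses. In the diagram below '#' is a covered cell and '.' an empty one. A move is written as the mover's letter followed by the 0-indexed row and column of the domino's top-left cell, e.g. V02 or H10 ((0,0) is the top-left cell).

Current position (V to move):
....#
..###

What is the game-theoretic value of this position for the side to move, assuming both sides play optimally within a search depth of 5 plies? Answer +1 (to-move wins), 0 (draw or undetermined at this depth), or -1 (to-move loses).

[....#/..###] V move#1: V00:-1/#...#/#.###, V01:+1/.#..#/.####*
[.#..#/.####] H move#2: H02:-1/.####/.####*
[.####/.####] V move#3: V00:+1/#####/#####*
[#####/#####] end (terminal -1, H#4); searched ....#/..### to 5

value(....#/..###, V) = +1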